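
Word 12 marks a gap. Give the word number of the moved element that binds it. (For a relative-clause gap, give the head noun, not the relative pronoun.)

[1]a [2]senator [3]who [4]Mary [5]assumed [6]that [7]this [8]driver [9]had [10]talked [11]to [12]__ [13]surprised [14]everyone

2

The gap at 12 is the prepositional object of "talked", inside a relative clause.
The relative pronoun is "who" (word 3); it is bound by the head noun immediately before it.
Its filler is the head noun "senator", at word 2.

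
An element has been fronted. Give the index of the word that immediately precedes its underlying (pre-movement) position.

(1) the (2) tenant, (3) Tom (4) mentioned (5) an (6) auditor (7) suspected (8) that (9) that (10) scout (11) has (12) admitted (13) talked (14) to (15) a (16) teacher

12

The displaced element is "the tenant" (word 2).
It is linked across 3 clause boundaries (Ø → that → Ø).
It functions as the subject of "talked", so the gap sits immediately after word 12 ("admitted").
Base order: Tom mentioned an auditor suspected that that scout has admitted the tenant talked to a teacher.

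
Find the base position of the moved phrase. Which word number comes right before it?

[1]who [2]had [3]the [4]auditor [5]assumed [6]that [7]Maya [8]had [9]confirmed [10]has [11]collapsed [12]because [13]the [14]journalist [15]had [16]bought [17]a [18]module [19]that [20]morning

9

The displaced element is "who" (word 1).
It is linked across 2 clause boundaries (that → Ø).
It functions as the subject of "collapsed", so the gap sits immediately after word 9 ("confirmed").
Base order: The auditor had assumed that Maya had confirmed that who has collapsed because the journalist had bought a module that morning.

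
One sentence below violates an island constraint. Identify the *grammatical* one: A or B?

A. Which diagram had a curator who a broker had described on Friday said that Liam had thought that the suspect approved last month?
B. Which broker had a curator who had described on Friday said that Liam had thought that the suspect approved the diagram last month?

A

In B, the wh-phrase is extracted from inside a complex-NP island (relative clause) (introduced by "who"), which blocks movement.
In A, the extraction path crosses only that-complement boundaries, which are transparent.
So A is grammatical.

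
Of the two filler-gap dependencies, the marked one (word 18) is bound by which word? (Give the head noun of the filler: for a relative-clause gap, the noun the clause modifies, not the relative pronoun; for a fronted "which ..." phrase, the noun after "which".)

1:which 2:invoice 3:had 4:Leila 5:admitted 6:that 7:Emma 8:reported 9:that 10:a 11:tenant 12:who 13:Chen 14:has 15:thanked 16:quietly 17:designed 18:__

The marked gap is the direct object of "designed".
Its filler is the fronted wh-phrase "which invoice", at word 2.
(The other dependency links word 11 to a gap after word 15.)

2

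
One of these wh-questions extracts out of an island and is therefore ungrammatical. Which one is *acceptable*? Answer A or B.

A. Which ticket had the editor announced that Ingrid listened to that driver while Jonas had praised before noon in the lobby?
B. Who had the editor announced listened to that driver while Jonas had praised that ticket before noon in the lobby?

In A, the wh-phrase is extracted from inside an adjunct island (introduced by "while"), which blocks movement.
In B, the extraction path crosses only that-complement boundaries, which are transparent.
So B is grammatical.

B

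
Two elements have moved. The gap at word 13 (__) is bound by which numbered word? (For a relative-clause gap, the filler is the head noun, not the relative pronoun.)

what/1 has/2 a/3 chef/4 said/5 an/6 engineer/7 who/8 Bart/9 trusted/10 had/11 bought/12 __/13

1

The marked gap is the direct object of "bought".
Its filler is the fronted wh-phrase "what", at word 1.
(The other dependency links word 7 to a gap after word 10.)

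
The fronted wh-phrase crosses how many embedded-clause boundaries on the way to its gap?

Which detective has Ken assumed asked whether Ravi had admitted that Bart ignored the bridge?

"which detective" is extracted from the subject of "asked".
Boundaries crossed, outermost first: [Ø] — 1 in total.

1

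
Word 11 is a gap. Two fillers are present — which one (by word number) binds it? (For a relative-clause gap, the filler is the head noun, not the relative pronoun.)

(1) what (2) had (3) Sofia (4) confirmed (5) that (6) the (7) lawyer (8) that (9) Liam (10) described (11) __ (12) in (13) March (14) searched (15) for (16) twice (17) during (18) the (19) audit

The marked gap is inside the relative clause, the direct object of "described".
Its filler is the head noun "lawyer" (via "that"), at word 7.
(The other dependency links word 1 to a gap after word 15.)

7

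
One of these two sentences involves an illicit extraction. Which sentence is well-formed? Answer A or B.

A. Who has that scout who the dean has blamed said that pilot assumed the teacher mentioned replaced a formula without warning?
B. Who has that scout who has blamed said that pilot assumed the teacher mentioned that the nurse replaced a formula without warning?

In B, the wh-phrase is extracted from inside a complex-NP island (relative clause) (introduced by "who"), which blocks movement.
In A, the extraction path crosses only that-complement boundaries, which are transparent.
So A is grammatical.

A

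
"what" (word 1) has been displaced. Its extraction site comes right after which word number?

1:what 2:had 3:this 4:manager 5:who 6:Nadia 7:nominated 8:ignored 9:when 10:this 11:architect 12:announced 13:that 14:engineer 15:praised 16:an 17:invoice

The displaced element is "what" (word 1).
It functions as the direct object of "ignored", so the gap sits immediately after word 8 ("ignored").
Base order: This manager who Nadia nominated had ignored what when this architect announced that engineer praised an invoice.

8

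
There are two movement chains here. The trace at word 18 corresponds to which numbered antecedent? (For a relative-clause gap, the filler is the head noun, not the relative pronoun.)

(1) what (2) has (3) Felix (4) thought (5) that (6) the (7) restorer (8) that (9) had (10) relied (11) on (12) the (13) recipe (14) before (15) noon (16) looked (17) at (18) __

1

The marked gap is the object of the preposition "at" of "looked".
Its filler is the fronted wh-phrase "what", at word 1.
(The other dependency links word 7 to a gap after word 8.)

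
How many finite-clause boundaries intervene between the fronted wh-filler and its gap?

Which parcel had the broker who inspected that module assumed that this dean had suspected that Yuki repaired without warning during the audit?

"which parcel" is extracted from the object of "repaired".
Boundaries crossed, outermost first: [that], [that] — 2 in total.

2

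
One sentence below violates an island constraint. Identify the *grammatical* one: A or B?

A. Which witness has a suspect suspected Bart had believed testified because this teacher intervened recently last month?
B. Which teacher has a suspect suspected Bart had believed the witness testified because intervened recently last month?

A

In B, the wh-phrase is extracted from inside an adjunct island (introduced by "because"), which blocks movement.
In A, the extraction path crosses only that-complement boundaries, which are transparent.
So A is grammatical.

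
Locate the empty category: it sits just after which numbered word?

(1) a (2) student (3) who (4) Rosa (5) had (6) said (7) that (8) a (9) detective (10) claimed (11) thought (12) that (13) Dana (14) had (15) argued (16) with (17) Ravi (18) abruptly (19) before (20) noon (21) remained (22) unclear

The displaced element is "a student" (word 2).
It is linked across 2 clause boundaries (that → Ø).
It functions as the subject of "thought", so the gap sits immediately after word 10 ("claimed").
Base order: Rosa had said that a detective claimed that a student thought that Dana had argued with Ravi abruptly before noon.

10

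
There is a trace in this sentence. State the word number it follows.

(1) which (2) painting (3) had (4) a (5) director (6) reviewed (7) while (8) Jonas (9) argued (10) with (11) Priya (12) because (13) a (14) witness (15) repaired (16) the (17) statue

The displaced element is "which painting" (word 2).
It functions as the direct object of "reviewed", so the gap sits immediately after word 6 ("reviewed").
Base order: A director had reviewed which painting while Jonas argued with Priya because a witness repaired the statue.

6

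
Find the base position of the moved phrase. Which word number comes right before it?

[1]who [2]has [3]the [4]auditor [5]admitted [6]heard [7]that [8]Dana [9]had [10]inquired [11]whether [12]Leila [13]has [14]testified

5

The displaced element is "who" (word 1).
It is linked across 1 clause boundary (Ø).
It functions as the subject of "heard", so the gap sits immediately after word 5 ("admitted").
Base order: The auditor has admitted that who heard that Dana had inquired whether Leila has testified.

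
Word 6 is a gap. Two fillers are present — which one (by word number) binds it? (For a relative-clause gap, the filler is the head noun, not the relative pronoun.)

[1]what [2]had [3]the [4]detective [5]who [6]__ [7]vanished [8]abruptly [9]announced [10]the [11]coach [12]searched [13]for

4

The marked gap is inside the relative clause, the subject of "vanished".
Its filler is the head noun "detective" (via "who"), at word 4.
(The other dependency links word 1 to a gap after word 13.)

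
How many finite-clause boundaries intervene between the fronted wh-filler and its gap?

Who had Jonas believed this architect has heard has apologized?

2

"who" is extracted from the subject of "apologized".
Boundaries crossed, outermost first: [Ø], [Ø] — 2 in total.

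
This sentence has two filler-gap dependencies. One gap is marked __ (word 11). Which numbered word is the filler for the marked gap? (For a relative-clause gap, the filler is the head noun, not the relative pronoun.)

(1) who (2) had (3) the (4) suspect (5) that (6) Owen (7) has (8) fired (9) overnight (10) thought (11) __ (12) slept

1

The marked gap is the subject of "slept".
Its filler is the fronted wh-phrase "who", at word 1.
(The other dependency links word 4 to a gap after word 8.)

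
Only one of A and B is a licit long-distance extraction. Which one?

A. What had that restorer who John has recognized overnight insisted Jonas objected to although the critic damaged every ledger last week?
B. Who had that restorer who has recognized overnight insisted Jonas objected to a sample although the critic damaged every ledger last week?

A

In B, the wh-phrase is extracted from inside a complex-NP island (relative clause) (introduced by "who"), which blocks movement.
In A, the extraction path crosses only that-complement boundaries, which are transparent.
So A is grammatical.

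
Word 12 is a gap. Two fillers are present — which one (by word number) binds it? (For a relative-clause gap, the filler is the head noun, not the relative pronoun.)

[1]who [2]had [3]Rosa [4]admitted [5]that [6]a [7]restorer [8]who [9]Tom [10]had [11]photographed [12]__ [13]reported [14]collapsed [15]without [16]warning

The marked gap is inside the relative clause, the direct object of "photographed".
Its filler is the head noun "restorer" (via "who"), at word 7.
(The other dependency links word 1 to a gap after word 13.)

7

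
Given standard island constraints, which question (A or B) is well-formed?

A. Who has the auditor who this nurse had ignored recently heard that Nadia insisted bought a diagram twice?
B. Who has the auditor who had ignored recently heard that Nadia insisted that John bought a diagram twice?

A

In B, the wh-phrase is extracted from inside a complex-NP island (relative clause) (introduced by "who"), which blocks movement.
In A, the extraction path crosses only that-complement boundaries, which are transparent.
So A is grammatical.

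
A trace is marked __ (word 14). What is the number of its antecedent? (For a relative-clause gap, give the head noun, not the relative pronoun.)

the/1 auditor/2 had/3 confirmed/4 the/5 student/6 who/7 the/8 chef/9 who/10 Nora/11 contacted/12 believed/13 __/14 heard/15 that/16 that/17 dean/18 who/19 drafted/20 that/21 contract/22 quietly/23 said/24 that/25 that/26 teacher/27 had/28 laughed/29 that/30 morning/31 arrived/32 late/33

The gap at 14 is the subject of "heard", inside a relative clause.
The relative pronoun is "who" (word 7); it is bound by the head noun immediately before it.
Its filler is the head noun "student", at word 6.

6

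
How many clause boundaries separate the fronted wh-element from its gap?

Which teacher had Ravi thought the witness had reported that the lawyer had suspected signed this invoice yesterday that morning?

"which teacher" is extracted from the subject of "signed".
Boundaries crossed, outermost first: [Ø], [that], [Ø] — 3 in total.

3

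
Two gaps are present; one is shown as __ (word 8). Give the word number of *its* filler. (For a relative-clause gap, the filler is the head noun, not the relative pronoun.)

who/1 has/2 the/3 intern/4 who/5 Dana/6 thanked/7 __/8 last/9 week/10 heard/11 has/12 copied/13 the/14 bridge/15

The marked gap is inside the relative clause, the direct object of "thanked".
Its filler is the head noun "intern" (via "who"), at word 4.
(The other dependency links word 1 to a gap after word 11.)

4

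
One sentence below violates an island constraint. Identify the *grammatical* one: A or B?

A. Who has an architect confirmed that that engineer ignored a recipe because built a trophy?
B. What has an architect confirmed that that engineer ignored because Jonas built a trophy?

In A, the wh-phrase is extracted from inside an adjunct island (introduced by "because"), which blocks movement.
In B, the extraction path crosses only that-complement boundaries, which are transparent.
So B is grammatical.

B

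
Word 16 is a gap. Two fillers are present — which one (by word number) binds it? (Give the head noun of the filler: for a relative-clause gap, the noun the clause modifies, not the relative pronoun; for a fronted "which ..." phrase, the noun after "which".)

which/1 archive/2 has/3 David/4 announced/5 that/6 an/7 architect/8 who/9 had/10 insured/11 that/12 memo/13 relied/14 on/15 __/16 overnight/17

2

The marked gap is the object of the preposition "on" of "relied".
Its filler is the fronted wh-phrase "which archive", at word 2.
(The other dependency links word 8 to a gap after word 9.)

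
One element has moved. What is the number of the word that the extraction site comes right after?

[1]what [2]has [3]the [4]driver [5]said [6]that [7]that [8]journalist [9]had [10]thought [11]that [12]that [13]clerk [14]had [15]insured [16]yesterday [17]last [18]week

15

The displaced element is "what" (word 1).
It is linked across 2 clause boundaries (that → that).
It functions as the direct object of "insured", so the gap sits immediately after word 15 ("insured").
Base order: The driver has said that that journalist had thought that that clerk had insured what yesterday last week.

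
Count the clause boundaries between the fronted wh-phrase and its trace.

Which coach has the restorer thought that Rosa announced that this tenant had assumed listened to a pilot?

3

"which coach" is extracted from the subject of "listened".
Boundaries crossed, outermost first: [that], [that], [Ø] — 3 in total.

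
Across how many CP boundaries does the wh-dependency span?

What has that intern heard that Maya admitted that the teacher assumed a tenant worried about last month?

"what" is extracted from the PP object of "worried".
Boundaries crossed, outermost first: [that], [that], [Ø] — 3 in total.

3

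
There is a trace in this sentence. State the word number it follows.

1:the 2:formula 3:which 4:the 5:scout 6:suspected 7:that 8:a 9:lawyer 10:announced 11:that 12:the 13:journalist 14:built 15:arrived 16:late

14

The displaced element is "the formula" (word 2).
It is linked across 2 clause boundaries (that → that).
It functions as the direct object of "built", so the gap sits immediately after word 14 ("built").
Base order: The scout suspected that a lawyer announced that the journalist built the formula.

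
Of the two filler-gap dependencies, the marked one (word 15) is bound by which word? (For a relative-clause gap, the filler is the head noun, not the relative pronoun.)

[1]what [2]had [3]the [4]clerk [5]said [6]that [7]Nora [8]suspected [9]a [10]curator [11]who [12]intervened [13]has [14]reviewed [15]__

1

The marked gap is the direct object of "reviewed".
Its filler is the fronted wh-phrase "what", at word 1.
(The other dependency links word 10 to a gap after word 11.)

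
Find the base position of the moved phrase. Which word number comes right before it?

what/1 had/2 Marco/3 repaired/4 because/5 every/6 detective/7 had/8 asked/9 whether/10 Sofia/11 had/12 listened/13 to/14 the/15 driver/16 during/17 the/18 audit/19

4

The displaced element is "what" (word 1).
It functions as the direct object of "repaired", so the gap sits immediately after word 4 ("repaired").
Base order: Marco had repaired what because every detective had asked whether Sofia had listened to the driver during the audit.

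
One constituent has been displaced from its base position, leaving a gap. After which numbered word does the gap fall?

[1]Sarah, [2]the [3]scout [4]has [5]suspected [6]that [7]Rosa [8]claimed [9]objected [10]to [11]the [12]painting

The displaced element is "Sarah" (word 1).
It is linked across 2 clause boundaries (that → Ø).
It functions as the subject of "objected", so the gap sits immediately after word 8 ("claimed").
Base order: The scout has suspected that Rosa claimed that Sarah objected to the painting.

8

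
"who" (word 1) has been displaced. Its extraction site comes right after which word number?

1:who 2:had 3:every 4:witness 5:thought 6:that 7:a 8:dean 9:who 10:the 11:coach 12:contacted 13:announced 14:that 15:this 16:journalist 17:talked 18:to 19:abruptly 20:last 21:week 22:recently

The displaced element is "who" (word 1).
It is linked across 2 clause boundaries (that → that).
It functions as the object of the preposition "to" of "talked", so the gap sits immediately after word 18 ("to").
Base order: Every witness had thought that a dean who the coach contacted announced that this journalist talked to who abruptly last week recently.

18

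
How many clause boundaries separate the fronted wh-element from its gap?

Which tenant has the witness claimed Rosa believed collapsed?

"which tenant" is extracted from the subject of "collapsed".
Boundaries crossed, outermost first: [Ø], [Ø] — 2 in total.

2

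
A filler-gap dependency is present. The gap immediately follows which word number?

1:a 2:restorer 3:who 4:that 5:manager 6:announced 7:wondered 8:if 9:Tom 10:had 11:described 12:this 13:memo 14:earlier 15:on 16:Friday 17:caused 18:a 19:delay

The displaced element is "a restorer" (word 2).
It is linked across 1 clause boundary (Ø).
It functions as the subject of "wondered", so the gap sits immediately after word 6 ("announced").
Base order: That manager announced a restorer wondered if Tom had described this memo earlier on Friday.

6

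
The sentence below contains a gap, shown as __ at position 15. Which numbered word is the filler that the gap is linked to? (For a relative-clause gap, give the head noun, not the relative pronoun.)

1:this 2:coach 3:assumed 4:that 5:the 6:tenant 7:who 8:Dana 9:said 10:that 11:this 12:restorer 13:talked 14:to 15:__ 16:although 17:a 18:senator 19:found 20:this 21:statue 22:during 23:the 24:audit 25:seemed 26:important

The gap at 15 is the prepositional object of "talked", inside a relative clause.
The relative pronoun is "who" (word 7); it is bound by the head noun immediately before it.
Its filler is the head noun "tenant", at word 6.

6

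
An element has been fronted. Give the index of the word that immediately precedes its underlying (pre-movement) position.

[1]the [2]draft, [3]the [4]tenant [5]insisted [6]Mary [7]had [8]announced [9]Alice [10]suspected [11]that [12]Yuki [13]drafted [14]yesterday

The displaced element is "the draft" (word 2).
It is linked across 3 clause boundaries (Ø → Ø → that).
It functions as the direct object of "drafted", so the gap sits immediately after word 13 ("drafted").
Base order: The tenant insisted Mary had announced Alice suspected that Yuki drafted the draft yesterday.

13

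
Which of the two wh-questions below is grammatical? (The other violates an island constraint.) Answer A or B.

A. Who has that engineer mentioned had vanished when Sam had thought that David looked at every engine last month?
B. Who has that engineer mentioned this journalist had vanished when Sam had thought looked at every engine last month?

In B, the wh-phrase is extracted from inside an adjunct island (introduced by "when"), which blocks movement.
In A, the extraction path crosses only that-complement boundaries, which are transparent.
So A is grammatical.

A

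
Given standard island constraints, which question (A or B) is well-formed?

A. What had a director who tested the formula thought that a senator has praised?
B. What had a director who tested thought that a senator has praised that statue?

In B, the wh-phrase is extracted from inside a complex-NP island (relative clause) (introduced by "who"), which blocks movement.
In A, the extraction path crosses only that-complement boundaries, which are transparent.
So A is grammatical.

A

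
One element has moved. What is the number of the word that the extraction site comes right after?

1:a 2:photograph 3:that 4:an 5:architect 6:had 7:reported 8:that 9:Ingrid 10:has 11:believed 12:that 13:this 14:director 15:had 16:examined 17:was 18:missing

The displaced element is "a photograph" (word 2).
It is linked across 2 clause boundaries (that → that).
It functions as the direct object of "examined", so the gap sits immediately after word 16 ("examined").
Base order: An architect had reported that Ingrid has believed that this director had examined a photograph.

16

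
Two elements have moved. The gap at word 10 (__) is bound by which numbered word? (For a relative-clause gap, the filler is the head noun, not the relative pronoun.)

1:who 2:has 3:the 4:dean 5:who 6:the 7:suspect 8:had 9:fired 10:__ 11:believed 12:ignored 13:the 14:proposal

4

The marked gap is inside the relative clause, the direct object of "fired".
Its filler is the head noun "dean" (via "who"), at word 4.
(The other dependency links word 1 to a gap after word 11.)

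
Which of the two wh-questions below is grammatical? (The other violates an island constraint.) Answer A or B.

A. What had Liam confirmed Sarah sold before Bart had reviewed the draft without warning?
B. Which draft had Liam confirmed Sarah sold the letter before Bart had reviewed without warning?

In B, the wh-phrase is extracted from inside an adjunct island (introduced by "before"), which blocks movement.
In A, the extraction path crosses only that-complement boundaries, which are transparent.
So A is grammatical.

A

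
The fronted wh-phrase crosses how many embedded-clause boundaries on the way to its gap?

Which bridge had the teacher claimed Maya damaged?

"which bridge" is extracted from the object of "damaged".
Boundaries crossed, outermost first: [Ø] — 1 in total.

1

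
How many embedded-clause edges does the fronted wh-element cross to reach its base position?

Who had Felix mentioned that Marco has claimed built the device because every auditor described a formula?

2

"who" is extracted from the subject of "built".
Boundaries crossed, outermost first: [that], [Ø] — 2 in total.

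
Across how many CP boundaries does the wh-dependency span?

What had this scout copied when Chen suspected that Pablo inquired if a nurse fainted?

0

"what" originates inside the matrix clause — no clause boundary is crossed.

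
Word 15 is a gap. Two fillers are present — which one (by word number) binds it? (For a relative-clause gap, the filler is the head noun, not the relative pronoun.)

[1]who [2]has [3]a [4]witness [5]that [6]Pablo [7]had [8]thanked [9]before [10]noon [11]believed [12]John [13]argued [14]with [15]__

1

The marked gap is the object of the preposition "with" of "argued".
Its filler is the fronted wh-phrase "who", at word 1.
(The other dependency links word 4 to a gap after word 8.)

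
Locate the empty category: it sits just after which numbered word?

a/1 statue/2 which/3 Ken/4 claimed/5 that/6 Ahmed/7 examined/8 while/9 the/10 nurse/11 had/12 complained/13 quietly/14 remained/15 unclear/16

The displaced element is "a statue" (word 2).
It is linked across 1 clause boundary (that).
It functions as the direct object of "examined", so the gap sits immediately after word 8 ("examined").
Base order: Ken claimed that Ahmed examined a statue while the nurse had complained quietly.

8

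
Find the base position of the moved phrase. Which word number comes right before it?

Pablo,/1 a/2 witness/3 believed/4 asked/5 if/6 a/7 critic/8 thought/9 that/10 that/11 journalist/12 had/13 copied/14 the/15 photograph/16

4

The displaced element is "Pablo" (word 1).
It is linked across 1 clause boundary (Ø).
It functions as the subject of "asked", so the gap sits immediately after word 4 ("believed").
Base order: A witness believed that Pablo asked if a critic thought that that journalist had copied the photograph.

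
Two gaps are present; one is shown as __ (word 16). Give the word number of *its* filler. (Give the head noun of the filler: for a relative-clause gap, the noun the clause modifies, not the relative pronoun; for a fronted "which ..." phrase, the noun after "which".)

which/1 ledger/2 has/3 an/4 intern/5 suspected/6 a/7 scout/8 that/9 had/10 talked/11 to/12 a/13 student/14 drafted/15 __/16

2

The marked gap is the direct object of "drafted".
Its filler is the fronted wh-phrase "which ledger", at word 2.
(The other dependency links word 8 to a gap after word 9.)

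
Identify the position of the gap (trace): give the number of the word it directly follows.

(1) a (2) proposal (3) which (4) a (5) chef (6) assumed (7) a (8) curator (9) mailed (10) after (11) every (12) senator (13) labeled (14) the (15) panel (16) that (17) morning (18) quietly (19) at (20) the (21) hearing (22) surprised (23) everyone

9

The displaced element is "a proposal" (word 2).
It is linked across 1 clause boundary (Ø).
It functions as the direct object of "mailed", so the gap sits immediately after word 9 ("mailed").
Base order: A chef assumed a curator mailed a proposal after every senator labeled the panel that morning quietly at the hearing.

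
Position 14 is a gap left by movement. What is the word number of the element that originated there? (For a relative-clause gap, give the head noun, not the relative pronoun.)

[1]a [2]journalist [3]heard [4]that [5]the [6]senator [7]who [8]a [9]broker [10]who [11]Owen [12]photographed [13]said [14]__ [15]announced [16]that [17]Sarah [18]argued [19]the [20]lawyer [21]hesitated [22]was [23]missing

The gap at 14 is the subject of "announced", inside a relative clause.
The relative pronoun is "who" (word 7); it is bound by the head noun immediately before it.
Its filler is the head noun "senator", at word 6.

6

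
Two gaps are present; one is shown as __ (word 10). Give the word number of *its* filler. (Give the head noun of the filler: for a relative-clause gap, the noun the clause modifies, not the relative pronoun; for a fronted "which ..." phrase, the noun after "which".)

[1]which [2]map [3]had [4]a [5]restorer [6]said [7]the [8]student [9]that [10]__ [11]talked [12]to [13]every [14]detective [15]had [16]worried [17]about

The marked gap is inside the relative clause, the subject of "talked".
Its filler is the head noun "student" (via "that"), at word 8.
(The other dependency links word 2 to a gap after word 17.)

8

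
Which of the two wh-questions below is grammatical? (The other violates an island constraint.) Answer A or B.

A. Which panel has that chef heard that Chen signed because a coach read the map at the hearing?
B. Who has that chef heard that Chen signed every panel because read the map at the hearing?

In B, the wh-phrase is extracted from inside an adjunct island (introduced by "because"), which blocks movement.
In A, the extraction path crosses only that-complement boundaries, which are transparent.
So A is grammatical.

A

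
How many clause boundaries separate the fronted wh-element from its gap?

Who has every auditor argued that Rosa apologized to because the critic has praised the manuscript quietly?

"who" is extracted from the PP object of "apologized".
Boundaries crossed, outermost first: [that] — 1 in total.

1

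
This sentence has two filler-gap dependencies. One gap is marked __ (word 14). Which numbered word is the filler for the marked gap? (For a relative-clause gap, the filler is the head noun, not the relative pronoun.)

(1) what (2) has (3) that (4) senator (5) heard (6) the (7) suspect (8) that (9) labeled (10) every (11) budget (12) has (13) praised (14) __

The marked gap is the direct object of "praised".
Its filler is the fronted wh-phrase "what", at word 1.
(The other dependency links word 7 to a gap after word 8.)

1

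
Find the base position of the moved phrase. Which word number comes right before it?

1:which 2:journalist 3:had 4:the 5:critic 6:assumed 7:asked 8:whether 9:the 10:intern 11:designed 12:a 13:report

6

The displaced element is "which journalist" (word 2).
It is linked across 1 clause boundary (Ø).
It functions as the subject of "asked", so the gap sits immediately after word 6 ("assumed").
Base order: The critic had assumed that which journalist asked whether the intern designed a report.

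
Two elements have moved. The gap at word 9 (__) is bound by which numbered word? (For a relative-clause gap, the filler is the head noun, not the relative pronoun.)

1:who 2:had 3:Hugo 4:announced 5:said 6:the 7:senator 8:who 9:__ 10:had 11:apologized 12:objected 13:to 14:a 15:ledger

The marked gap is inside the relative clause, the subject of "apologized".
Its filler is the head noun "senator" (via "who"), at word 7.
(The other dependency links word 1 to a gap after word 4.)

7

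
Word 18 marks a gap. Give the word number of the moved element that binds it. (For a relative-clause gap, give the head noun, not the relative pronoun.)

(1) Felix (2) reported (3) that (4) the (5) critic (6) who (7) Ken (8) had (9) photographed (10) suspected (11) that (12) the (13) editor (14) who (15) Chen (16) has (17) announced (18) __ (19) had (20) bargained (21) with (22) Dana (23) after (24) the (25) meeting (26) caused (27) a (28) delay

13

The gap at 18 is the subject of "bargained", inside a relative clause.
The relative pronoun is "who" (word 14); it is bound by the head noun immediately before it.
Its filler is the head noun "editor", at word 13.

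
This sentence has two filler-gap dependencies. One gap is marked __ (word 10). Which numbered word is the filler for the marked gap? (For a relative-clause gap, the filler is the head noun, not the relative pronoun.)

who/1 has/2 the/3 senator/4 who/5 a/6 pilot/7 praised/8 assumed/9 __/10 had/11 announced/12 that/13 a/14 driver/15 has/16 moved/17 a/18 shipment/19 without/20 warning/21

1

The marked gap is the subject of "announced".
Its filler is the fronted wh-phrase "who", at word 1.
(The other dependency links word 4 to a gap after word 8.)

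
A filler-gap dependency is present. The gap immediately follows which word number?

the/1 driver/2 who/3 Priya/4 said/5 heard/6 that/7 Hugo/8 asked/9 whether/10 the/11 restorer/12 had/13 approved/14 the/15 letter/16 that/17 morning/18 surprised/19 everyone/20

The displaced element is "the driver" (word 2).
It is linked across 1 clause boundary (Ø).
It functions as the subject of "heard", so the gap sits immediately after word 5 ("said").
Base order: Priya said that the driver heard that Hugo asked whether the restorer had approved the letter that morning.

5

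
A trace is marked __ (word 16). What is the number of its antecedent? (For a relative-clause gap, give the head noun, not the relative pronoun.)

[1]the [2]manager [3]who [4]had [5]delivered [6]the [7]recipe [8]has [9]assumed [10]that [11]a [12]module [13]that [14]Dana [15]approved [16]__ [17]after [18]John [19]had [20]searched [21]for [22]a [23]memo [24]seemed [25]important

12

The gap at 16 is the object of "approved", inside a relative clause.
The relative pronoun is "that" (word 13); it is bound by the head noun immediately before it.
Its filler is the head noun "module", at word 12.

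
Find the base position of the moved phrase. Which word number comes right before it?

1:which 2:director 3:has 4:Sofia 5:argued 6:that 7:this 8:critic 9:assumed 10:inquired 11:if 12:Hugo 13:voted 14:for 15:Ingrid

The displaced element is "which director" (word 2).
It is linked across 2 clause boundaries (that → Ø).
It functions as the subject of "inquired", so the gap sits immediately after word 9 ("assumed").
Base order: Sofia has argued that this critic assumed that which director inquired if Hugo voted for Ingrid.

9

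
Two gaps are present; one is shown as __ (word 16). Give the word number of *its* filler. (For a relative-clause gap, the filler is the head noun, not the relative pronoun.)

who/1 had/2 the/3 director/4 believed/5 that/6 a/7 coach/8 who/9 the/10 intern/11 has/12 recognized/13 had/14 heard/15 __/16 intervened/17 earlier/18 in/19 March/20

1

The marked gap is the subject of "intervened".
Its filler is the fronted wh-phrase "who", at word 1.
(The other dependency links word 8 to a gap after word 13.)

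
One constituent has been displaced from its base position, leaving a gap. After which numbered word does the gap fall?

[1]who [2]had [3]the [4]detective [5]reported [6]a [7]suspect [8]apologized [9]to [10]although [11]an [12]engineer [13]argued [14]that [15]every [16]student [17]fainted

The displaced element is "who" (word 1).
It is linked across 1 clause boundary (Ø).
It functions as the object of the preposition "to" of "apologized", so the gap sits immediately after word 9 ("to").
Base order: The detective had reported a suspect apologized to who although an engineer argued that every student fainted.

9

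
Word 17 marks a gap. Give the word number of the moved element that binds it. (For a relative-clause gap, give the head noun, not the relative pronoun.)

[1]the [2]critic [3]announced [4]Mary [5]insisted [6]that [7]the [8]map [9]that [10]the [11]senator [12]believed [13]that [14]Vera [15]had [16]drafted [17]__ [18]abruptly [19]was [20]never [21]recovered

8

The gap at 17 is the object of "drafted", inside a relative clause.
The relative pronoun is "that" (word 9); it is bound by the head noun immediately before it.
Its filler is the head noun "map", at word 8.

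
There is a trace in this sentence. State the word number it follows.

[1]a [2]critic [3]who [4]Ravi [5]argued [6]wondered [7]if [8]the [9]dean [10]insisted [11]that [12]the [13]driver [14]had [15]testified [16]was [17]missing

The displaced element is "a critic" (word 2).
It is linked across 1 clause boundary (Ø).
It functions as the subject of "wondered", so the gap sits immediately after word 5 ("argued").
Base order: Ravi argued that a critic wondered if the dean insisted that the driver had testified.

5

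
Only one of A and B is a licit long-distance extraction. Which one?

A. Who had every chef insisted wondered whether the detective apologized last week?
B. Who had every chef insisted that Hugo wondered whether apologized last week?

In B, the wh-phrase is extracted from inside a wh-island (introduced by "whether"), which blocks movement.
In A, the extraction path crosses only that-complement boundaries, which are transparent.
So A is grammatical.

A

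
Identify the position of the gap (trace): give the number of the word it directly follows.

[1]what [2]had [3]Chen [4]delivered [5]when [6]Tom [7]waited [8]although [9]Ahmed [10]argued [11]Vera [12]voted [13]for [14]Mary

4

The displaced element is "what" (word 1).
It functions as the direct object of "delivered", so the gap sits immediately after word 4 ("delivered").
Base order: Chen had delivered what when Tom waited although Ahmed argued Vera voted for Mary.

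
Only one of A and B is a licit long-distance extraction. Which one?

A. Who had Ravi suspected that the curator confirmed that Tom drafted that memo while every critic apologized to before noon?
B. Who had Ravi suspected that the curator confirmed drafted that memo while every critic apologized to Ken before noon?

In A, the wh-phrase is extracted from inside an adjunct island (introduced by "while"), which blocks movement.
In B, the extraction path crosses only that-complement boundaries, which are transparent.
So B is grammatical.

B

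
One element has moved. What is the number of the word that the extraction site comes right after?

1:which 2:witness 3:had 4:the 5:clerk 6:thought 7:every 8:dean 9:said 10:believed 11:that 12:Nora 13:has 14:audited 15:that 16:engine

9

The displaced element is "which witness" (word 2).
It is linked across 2 clause boundaries (Ø → Ø).
It functions as the subject of "believed", so the gap sits immediately after word 9 ("said").
Base order: The clerk had thought every dean said that which witness believed that Nora has audited that engine.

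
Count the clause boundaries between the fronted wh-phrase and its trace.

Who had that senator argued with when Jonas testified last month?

0

"who" originates inside the matrix clause — no clause boundary is crossed.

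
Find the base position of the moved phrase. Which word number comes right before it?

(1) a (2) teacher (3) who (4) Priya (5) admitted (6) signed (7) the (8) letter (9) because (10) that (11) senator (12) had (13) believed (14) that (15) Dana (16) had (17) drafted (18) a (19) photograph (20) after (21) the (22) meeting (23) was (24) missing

5

The displaced element is "a teacher" (word 2).
It is linked across 1 clause boundary (Ø).
It functions as the subject of "signed", so the gap sits immediately after word 5 ("admitted").
Base order: Priya admitted a teacher signed the letter because that senator had believed that Dana had drafted a photograph after the meeting.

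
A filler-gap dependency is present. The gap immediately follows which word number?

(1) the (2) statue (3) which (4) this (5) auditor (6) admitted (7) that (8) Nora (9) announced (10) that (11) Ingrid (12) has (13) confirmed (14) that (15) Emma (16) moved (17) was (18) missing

The displaced element is "the statue" (word 2).
It is linked across 3 clause boundaries (that → that → that).
It functions as the direct object of "moved", so the gap sits immediately after word 16 ("moved").
Base order: This auditor admitted that Nora announced that Ingrid has confirmed that Emma moved the statue.

16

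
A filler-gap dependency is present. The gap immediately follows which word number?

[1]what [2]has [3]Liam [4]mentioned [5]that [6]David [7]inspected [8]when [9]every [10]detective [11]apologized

7

The displaced element is "what" (word 1).
It is linked across 1 clause boundary (that).
It functions as the direct object of "inspected", so the gap sits immediately after word 7 ("inspected").
Base order: Liam has mentioned that David inspected what when every detective apologized.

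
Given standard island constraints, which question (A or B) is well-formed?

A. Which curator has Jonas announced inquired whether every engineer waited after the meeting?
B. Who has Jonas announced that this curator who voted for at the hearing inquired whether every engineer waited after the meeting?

A

In B, the wh-phrase is extracted from inside a complex-NP island (relative clause) (introduced by "who"), which blocks movement.
In A, the extraction path crosses only that-complement boundaries, which are transparent.
So A is grammatical.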